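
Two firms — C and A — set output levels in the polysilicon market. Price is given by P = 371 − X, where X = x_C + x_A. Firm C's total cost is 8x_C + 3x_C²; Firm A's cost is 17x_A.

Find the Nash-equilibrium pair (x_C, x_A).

24.8, 164.6

Firm C's profit: π = x_C(371 − (x_C + x_A)) − 8x_C − 3x_C².
∂π/∂x_C = 363 − 8x_C − x_A = 0, so x_C = 45.375 − 0.125x_A.
For A: ∂π/∂x_A = 354 − 2x_A − x_C = 0 ⇒ x_A = 177 − 0.5x_C.
Solving the two reaction functions simultaneously: (1 − (−0.125)(−0.5))x_C = 45.375 − 0.125·177, so 0.9375x_C = 23.25 and x_C = 24.8.
Then x_A = 177 − 0.5·24.8 = 164.6.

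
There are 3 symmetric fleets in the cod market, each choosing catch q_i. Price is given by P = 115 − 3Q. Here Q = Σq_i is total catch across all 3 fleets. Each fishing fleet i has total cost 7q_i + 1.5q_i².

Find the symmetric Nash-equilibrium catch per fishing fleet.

A representative fishing fleet's profit is π_i = q_i(115 − 3Q) − 7q_i − 1.5q_i², with Q = q_i + Σ_{j≠i} q_j.
First-order condition: 108 − 9q_i − 3Σ_{j≠i} q_j = 0.
With identical fishing fleets, set every q_j = q: then 108 − 9q − 6q = 0, i.e. q = 108/15 = 7.2.

7.2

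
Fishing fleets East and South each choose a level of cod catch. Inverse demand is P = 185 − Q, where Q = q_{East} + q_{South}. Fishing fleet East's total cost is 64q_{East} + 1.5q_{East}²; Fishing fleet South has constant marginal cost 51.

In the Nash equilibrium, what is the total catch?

73

Fishing fleet East's profit: π = q_{East}(185 − (q_{East} + q_{South})) − 64q_{East} − 1.5q_{East}².
∂π/∂q_{East} = 121 − 5q_{East} − q_{South} = 0, so q_{East} = 24.2 − 0.2q_{South}.
For South: ∂π/∂q_{South} = 134 − 2q_{South} − q_{East} = 0 ⇒ q_{South} = 67 − 0.5q_{East}.
Substituting the second reaction function into the first: q_{East} = 24.2 − 0.2(67 − 0.5q_{East}), which gives 0.9q_{East} = 10.8 ⇒ q_{East} = 12.
Then q_{South} = 67 − 0.5·12 = 61.
Total catch: 12 + 61 = 73.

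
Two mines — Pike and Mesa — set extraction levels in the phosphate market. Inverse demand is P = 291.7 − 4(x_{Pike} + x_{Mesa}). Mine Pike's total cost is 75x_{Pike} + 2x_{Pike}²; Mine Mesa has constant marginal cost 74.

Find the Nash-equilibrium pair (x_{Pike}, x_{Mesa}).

Mine Pike's profit: π = x_{Pike}(291.7 − 4(x_{Pike} + x_{Mesa})) − 75x_{Pike} − 2x_{Pike}².
∂π/∂x_{Pike} = 216.7 − 12x_{Pike} − 4x_{Mesa} = 0, so x_{Pike} = 2167/120 − (1/3)x_{Mesa}.
For Mesa: ∂π/∂x_{Mesa} = 217.7 − 8x_{Mesa} − 4x_{Pike} = 0 ⇒ x_{Mesa} = 27.2125 − 0.5x_{Pike}.
Substituting the second reaction function into the first: x_{Pike} = 2167/120 − (1/3)(27.2125 − 0.5x_{Pike}), which gives (5/6)x_{Pike} = 8.9875 ⇒ x_{Pike} = 10.785.
Then x_{Mesa} = 27.2125 − 0.5·10.785 = 21.82.

10.785, 21.82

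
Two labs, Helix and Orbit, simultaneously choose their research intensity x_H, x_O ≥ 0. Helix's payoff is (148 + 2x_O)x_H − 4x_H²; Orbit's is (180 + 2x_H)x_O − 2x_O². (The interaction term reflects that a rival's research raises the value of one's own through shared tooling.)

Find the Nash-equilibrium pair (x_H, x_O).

Expanding Helix's payoff: 148x_H + 2x_Ox_H − 4x_H².
∂π/∂x_H = 148 + 2x_O − 8x_H = 0, so x_H = 18.5 + 0.25x_O.
Likewise for Orbit: x_O = 45 + 0.5x_H.
Solving the two reaction functions simultaneously: (1 − (0.25)(0.5))x_H = 18.5 + 0.25·45, so 0.875x_H = 29.75 and x_H = 34.
Then x_O = 45 + 0.5·34 = 62.

34, 62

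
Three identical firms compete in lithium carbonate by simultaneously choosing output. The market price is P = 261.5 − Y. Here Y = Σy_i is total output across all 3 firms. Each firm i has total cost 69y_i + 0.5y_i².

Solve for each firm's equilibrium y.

38.5

A representative firm's profit is π_i = y_i(261.5 − Y) − 69y_i − 0.5y_i², with Y = y_i + Σ_{j≠i} y_j.
First-order condition: 192.5 − 3y_i − Σ_{j≠i} y_j = 0.
Imposing symmetry (y_j = y for all j) turns Σ_{j≠i} y_j into 2y, so 192.5 = 5y and y = 38.5.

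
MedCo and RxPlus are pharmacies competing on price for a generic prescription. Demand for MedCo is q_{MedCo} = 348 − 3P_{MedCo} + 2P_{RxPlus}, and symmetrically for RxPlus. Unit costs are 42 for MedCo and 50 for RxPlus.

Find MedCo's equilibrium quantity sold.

234

MedCo's profit: π = (P_{MedCo} − 42)(348 − 3P_{MedCo} + 2P_{RxPlus}).
∂π/∂P_{MedCo} = 474 − 6P_{MedCo} + 2P_{RxPlus} = 0 ⇒ P_{MedCo} = 79 + (1/3)P_{RxPlus}.
Similarly P_{RxPlus} = 83 + (1/3)P_{MedCo}.
Solving the two reaction functions simultaneously: (1 − (1/3)(1/3))P_{MedCo} = 79 + (1/3)·83, so (8/9)P_{MedCo} = 320/3 and P_{MedCo} = 120.
Then P_{RxPlus} = 83 + (1/3)·120 = 123.
q_{MedCo} = 348 − 3·120 + 2·123 = 234.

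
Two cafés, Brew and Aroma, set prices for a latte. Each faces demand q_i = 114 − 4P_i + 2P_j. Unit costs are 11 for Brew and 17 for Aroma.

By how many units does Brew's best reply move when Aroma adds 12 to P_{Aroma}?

3

Brew's profit: π = (P_{Brew} − 11)(114 − 4P_{Brew} + 2P_{Aroma}).
∂π/∂P_{Brew} = 158 − 8P_{Brew} + 2P_{Aroma} = 0 ⇒ P_{Brew} = 19.75 + 0.25P_{Aroma}.
The reaction-function slope is 0.25, so a 12-unit rise in P_{Aroma} moves P_{Brew} by 0.25 × 12 = 3. Brew's best response rises — the actions are strategic complements.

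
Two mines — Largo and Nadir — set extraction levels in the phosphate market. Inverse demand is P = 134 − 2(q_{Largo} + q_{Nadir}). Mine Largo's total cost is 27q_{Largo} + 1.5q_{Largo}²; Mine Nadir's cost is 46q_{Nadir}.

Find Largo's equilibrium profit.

385.875

Mine Largo's profit: π = q_{Largo}(134 − 2(q_{Largo} + q_{Nadir})) − 27q_{Largo} − 1.5q_{Largo}².
∂π/∂q_{Largo} = 107 − 7q_{Largo} − 2q_{Nadir} = 0, so q_{Largo} = 107/7 − (2/7)q_{Nadir}.
For Nadir: ∂π/∂q_{Nadir} = 88 − 4q_{Nadir} − 2q_{Largo} = 0 ⇒ q_{Nadir} = 22 − 0.5q_{Largo}.
Plugging q_{Nadir} into Largo's best response: q_{Largo} = 107/7 − (2/7)(22 − 0.5q_{Largo}) ⇒ (6/7)q_{Largo} = 9, so q_{Largo} = 10.5.
Then q_{Nadir} = 22 − 0.5·10.5 = 16.75.
Price P = 134 − 2·27.25 = 79.5.
Largo's profit: (79.5 − 27)·10.5 − 1.5(10.5)² = 385.875.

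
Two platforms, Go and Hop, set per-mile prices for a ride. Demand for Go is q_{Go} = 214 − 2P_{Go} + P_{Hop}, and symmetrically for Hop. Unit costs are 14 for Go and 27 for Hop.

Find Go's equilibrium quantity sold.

Go's profit: π = (P_{Go} − 14)(214 − 2P_{Go} + P_{Hop}).
∂π/∂P_{Go} = 242 − 4P_{Go} + P_{Hop} = 0 ⇒ P_{Go} = 60.5 + 0.25P_{Hop}.
Similarly P_{Hop} = 67 + 0.25P_{Go}.
Substituting the second reaction function into the first: P_{Go} = 60.5 + 0.25(67 + 0.25P_{Go}), which gives 0.9375P_{Go} = 77.25 ⇒ P_{Go} = 82.4.
Then P_{Hop} = 67 + 0.25·82.4 = 87.6.
q_{Go} = 214 − 2·82.4 + 87.6 = 136.8.

136.8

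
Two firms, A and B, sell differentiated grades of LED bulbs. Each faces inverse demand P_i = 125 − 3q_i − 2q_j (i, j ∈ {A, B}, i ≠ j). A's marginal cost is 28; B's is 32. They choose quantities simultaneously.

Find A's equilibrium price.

65.125

Firm A's profit: π = q_A(125 − 3q_A − 2q_B) − 28q_A.
∂π/∂q_A = 97 − 6q_A − 2q_B = 0 ⇒ q_A = 97/6 − (1/3)q_B.
Similarly q_B = 15.5 − (1/3)q_A.
Solving the two reaction functions simultaneously: (1 − (−1/3)(−1/3))q_A = 97/6 − (1/3)·15.5, so (8/9)q_A = 11 and q_A = 12.375.
Then q_B = 15.5 − (1/3)·12.375 = 11.375.
P_A = 125 − 3·12.375 − 2·11.375 = 65.125.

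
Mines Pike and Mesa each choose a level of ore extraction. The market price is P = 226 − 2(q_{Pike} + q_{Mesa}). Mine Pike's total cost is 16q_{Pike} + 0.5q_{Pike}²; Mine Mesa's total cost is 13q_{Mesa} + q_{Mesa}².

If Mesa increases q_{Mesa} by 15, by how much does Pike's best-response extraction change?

Mine Pike's profit: π = q_{Pike}(226 − 2(q_{Pike} + q_{Mesa})) − 16q_{Pike} − 0.5q_{Pike}².
∂π/∂q_{Pike} = 210 − 5q_{Pike} − 2q_{Mesa} = 0, so q_{Pike} = 42 − 0.4q_{Mesa}.
The reaction-function slope is −0.4, so a 15-unit rise in q_{Mesa} moves q_{Pike} by −0.4 × 15 = −6. Pike's best response falls — the actions are strategic substitutes.

-6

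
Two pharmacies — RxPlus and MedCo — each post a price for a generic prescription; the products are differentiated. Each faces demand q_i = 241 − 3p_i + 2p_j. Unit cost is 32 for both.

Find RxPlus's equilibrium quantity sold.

156.75

RxPlus's profit: π = (p_{RxPlus} − 32)(241 − 3p_{RxPlus} + 2p_{MedCo}).
∂π/∂p_{RxPlus} = 337 − 6p_{RxPlus} + 2p_{MedCo} = 0 ⇒ p_{RxPlus} = 337/6 + (1/3)p_{MedCo}.
Setting p_{RxPlus} = p_{MedCo} in the reaction function: p_{RxPlus} = 337/6 + (1/3)p_{RxPlus}, so p_{RxPlus} = (337/6) / (2/3) = 84.25.
q_{RxPlus} = 241 − 3·84.25 + 2·84.25 = 156.75.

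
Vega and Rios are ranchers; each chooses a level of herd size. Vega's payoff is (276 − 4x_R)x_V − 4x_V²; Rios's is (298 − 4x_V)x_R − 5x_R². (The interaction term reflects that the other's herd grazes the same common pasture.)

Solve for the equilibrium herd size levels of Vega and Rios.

Expanding Vega's payoff: 276x_V − 4x_Rx_V − 4x_V².
∂π/∂x_V = 276 − 4x_R − 8x_V = 0, so x_V = 34.5 − 0.5x_R.
Likewise for Rios: x_R = 29.8 − 0.4x_V.
Substituting the second reaction function into the first: x_V = 34.5 − 0.5(29.8 − 0.4x_V), which gives 0.8x_V = 19.6 ⇒ x_V = 24.5.
Then x_R = 29.8 − 0.4·24.5 = 20.

24.5, 20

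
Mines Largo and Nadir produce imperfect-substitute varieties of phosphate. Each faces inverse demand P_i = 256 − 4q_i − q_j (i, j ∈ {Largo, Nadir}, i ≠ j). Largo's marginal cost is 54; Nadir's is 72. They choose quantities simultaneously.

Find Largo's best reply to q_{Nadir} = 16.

Mine Largo's profit: π = q_{Largo}(256 − 4q_{Largo} − q_{Nadir}) − 54q_{Largo}.
∂π/∂q_{Largo} = 202 − 8q_{Largo} − q_{Nadir} = 0 ⇒ q_{Largo} = 25.25 − 0.125q_{Nadir}.
At q_{Nadir} = 16: q_{Largo} = 25.25 − 0.125·16 = 23.25.

23.25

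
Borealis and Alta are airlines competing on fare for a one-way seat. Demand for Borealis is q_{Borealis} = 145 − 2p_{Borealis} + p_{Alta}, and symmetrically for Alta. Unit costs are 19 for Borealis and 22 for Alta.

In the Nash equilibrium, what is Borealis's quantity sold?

84.8

Borealis's profit: π = (p_{Borealis} − 19)(145 − 2p_{Borealis} + p_{Alta}).
∂π/∂p_{Borealis} = 183 − 4p_{Borealis} + p_{Alta} = 0 ⇒ p_{Borealis} = 45.75 + 0.25p_{Alta}.
Similarly p_{Alta} = 47.25 + 0.25p_{Borealis}.
Plugging p_{Alta} into Borealis's best response: p_{Borealis} = 45.75 + 0.25(47.25 + 0.25p_{Borealis}) ⇒ 0.9375p_{Borealis} = 57.5625, so p_{Borealis} = 61.4.
Then p_{Alta} = 47.25 + 0.25·61.4 = 62.6.
q_{Borealis} = 145 − 2·61.4 + 62.6 = 84.8.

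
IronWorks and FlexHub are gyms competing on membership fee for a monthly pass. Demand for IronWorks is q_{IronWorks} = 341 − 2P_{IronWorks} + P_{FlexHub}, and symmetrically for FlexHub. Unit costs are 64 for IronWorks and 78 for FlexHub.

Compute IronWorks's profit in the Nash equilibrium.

17747.28

IronWorks's profit: π = (P_{IronWorks} − 64)(341 − 2P_{IronWorks} + P_{FlexHub}).
∂π/∂P_{IronWorks} = 469 − 4P_{IronWorks} + P_{FlexHub} = 0 ⇒ P_{IronWorks} = 117.25 + 0.25P_{FlexHub}.
Similarly P_{FlexHub} = 124.25 + 0.25P_{IronWorks}.
Plugging P_{FlexHub} into IronWorks's best response: P_{IronWorks} = 117.25 + 0.25(124.25 + 0.25P_{IronWorks}) ⇒ 0.9375P_{IronWorks} = 148.3125, so P_{IronWorks} = 158.2.
Then P_{FlexHub} = 124.25 + 0.25·158.2 = 163.8.
q_{IronWorks} = 341 − 2·158.2 + 163.8 = 188.4.
Profit = (158.2 − 64)·188.4 = 17747.28.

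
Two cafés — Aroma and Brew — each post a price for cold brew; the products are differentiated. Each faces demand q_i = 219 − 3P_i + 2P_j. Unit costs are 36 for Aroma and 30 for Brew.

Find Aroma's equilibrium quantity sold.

133.875

Aroma's profit: π = (P_{Aroma} − 36)(219 − 3P_{Aroma} + 2P_{Brew}).
∂π/∂P_{Aroma} = 327 − 6P_{Aroma} + 2P_{Brew} = 0 ⇒ P_{Aroma} = 54.5 + (1/3)P_{Brew}.
Similarly P_{Brew} = 51.5 + (1/3)P_{Aroma}.
Solving the two reaction functions simultaneously: (1 − (1/3)(1/3))P_{Aroma} = 54.5 + (1/3)·51.5, so (8/9)P_{Aroma} = 215/3 and P_{Aroma} = 80.625.
Then P_{Brew} = 51.5 + (1/3)·80.625 = 78.375.
q_{Aroma} = 219 − 3·80.625 + 2·78.375 = 133.875.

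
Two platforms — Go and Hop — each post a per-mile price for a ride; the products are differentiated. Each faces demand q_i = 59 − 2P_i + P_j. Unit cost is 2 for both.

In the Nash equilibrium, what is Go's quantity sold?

38

Go's profit: π = (P_{Go} − 2)(59 − 2P_{Go} + P_{Hop}).
∂π/∂P_{Go} = 63 − 4P_{Go} + P_{Hop} = 0 ⇒ P_{Go} = 15.75 + 0.25P_{Hop}.
The game is symmetric, so in equilibrium P_{Hop} = P_{Go}: the reaction function gives 0.75P_{Go} = 15.75, hence P_{Go} = 21.
q_{Go} = 59 − 2·21 + 21 = 38.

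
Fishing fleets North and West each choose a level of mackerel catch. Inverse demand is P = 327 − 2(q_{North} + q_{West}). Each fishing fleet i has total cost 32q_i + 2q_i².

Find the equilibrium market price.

Fishing fleet North's profit: π = q_{North}(327 − 2(q_{North} + q_{West})) − 32q_{North} − 2q_{North}².
∂π/∂q_{North} = 295 − 8q_{North} − 2q_{West} = 0, so q_{North} = 36.875 − 0.25q_{West}.
Setting q_{North} = q_{West} in the reaction function: q_{North} = 36.875 − 0.25q_{North}, so q_{North} = 36.875 / 1.25 = 29.5.
Equilibrium price: P = 327 − 2·59 = 209.

209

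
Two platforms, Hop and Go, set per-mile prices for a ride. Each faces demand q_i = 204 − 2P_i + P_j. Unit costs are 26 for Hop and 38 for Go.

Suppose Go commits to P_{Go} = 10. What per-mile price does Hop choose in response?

Hop's profit: π = (P_{Hop} − 26)(204 − 2P_{Hop} + P_{Go}).
∂π/∂P_{Hop} = 256 − 4P_{Hop} + P_{Go} = 0 ⇒ P_{Hop} = 64 + 0.25P_{Go}.
At P_{Go} = 10: P_{Hop} = 64 + 0.25·10 = 66.5.

66.5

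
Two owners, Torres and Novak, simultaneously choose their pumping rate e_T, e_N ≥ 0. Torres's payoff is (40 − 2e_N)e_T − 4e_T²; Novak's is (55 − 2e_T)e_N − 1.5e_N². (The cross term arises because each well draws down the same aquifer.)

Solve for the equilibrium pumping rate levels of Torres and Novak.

Expanding Torres's payoff: 40e_T − 2e_Ne_T − 4e_T².
∂π/∂e_T = 40 − 2e_N − 8e_T = 0, so e_T = 5 − 0.25e_N.
Likewise for Novak: e_N = 55/3 − (2/3)e_T.
Solving the two reaction functions simultaneously: (1 − (−0.25)(−2/3))e_T = 5 − 0.25·(55/3), so (5/6)e_T = 5/12 and e_T = 0.5.
Then e_N = 55/3 − (2/3)·0.5 = 18.

0.5, 18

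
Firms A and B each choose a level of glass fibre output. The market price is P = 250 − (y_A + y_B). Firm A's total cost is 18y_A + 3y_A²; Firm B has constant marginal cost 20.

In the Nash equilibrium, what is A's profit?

973.44

Firm A's profit: π = y_A(250 − (y_A + y_B)) − 18y_A − 3y_A².
∂π/∂y_A = 232 − 8y_A − y_B = 0, so y_A = 29 − 0.125y_B.
For B: ∂π/∂y_B = 230 − 2y_B − y_A = 0 ⇒ y_B = 115 − 0.5y_A.
Solving the two reaction functions simultaneously: (1 − (−0.125)(−0.5))y_A = 29 − 0.125·115, so 0.9375y_A = 14.625 and y_A = 15.6.
Then y_B = 115 − 0.5·15.6 = 107.2.
Price P = 250 − 122.8 = 127.2.
A's profit: (127.2 − 18)·15.6 − 3(15.6)² = 973.44.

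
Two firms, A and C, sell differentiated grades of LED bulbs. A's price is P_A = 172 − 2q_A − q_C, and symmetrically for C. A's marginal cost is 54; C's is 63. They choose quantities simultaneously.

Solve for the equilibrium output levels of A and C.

Firm A's profit: π = q_A(172 − 2q_A − q_C) − 54q_A.
∂π/∂q_A = 118 − 4q_A − q_C = 0 ⇒ q_A = 29.5 − 0.25q_C.
Similarly q_C = 27.25 − 0.25q_A.
Solving the two reaction functions simultaneously: (1 − (−0.25)(−0.25))q_A = 29.5 − 0.25·27.25, so 0.9375q_A = 22.6875 and q_A = 24.2.
Then q_C = 27.25 − 0.25·24.2 = 21.2.

24.2, 21.2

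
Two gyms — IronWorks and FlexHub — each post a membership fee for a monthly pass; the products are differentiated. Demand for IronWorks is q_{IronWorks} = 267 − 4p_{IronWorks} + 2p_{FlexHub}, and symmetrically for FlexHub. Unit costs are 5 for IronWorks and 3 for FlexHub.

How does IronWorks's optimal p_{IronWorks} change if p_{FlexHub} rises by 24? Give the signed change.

IronWorks's profit: π = (p_{IronWorks} − 5)(267 − 4p_{IronWorks} + 2p_{FlexHub}).
∂π/∂p_{IronWorks} = 287 − 8p_{IronWorks} + 2p_{FlexHub} = 0 ⇒ p_{IronWorks} = 35.875 + 0.25p_{FlexHub}.
The reaction-function slope is 0.25, so a 24-unit rise in p_{FlexHub} moves p_{IronWorks} by 0.25 × 24 = 6. IronWorks's best response rises — the actions are strategic complements.

6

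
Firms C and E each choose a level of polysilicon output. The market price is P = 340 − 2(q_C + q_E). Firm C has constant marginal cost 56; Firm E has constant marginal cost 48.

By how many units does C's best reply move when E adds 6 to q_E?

Firm C's profit: π = q_C(340 − 2(q_C + q_E)) − 56q_C.
∂π/∂q_C = 284 − 4q_C − 2q_E = 0, so q_C = 71 − 0.5q_E.
The reaction-function slope is −0.5, so a 6-unit rise in q_E moves q_C by −0.5 × 6 = −3. C's best response falls — the actions are strategic substitutes.

-3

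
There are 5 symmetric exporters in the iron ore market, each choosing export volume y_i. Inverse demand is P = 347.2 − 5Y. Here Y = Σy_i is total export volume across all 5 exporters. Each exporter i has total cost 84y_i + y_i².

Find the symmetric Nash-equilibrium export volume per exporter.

8.225

A representative exporter's profit is π_i = y_i(347.2 − 5Y) − 84y_i − y_i², with Y = y_i + Σ_{j≠i} y_j.
First-order condition: 263.2 − 12y_i − 5Σ_{j≠i} y_j = 0.
Imposing symmetry (y_j = y for all j) turns Σ_{j≠i} y_j into 4y, so 263.2 = 32y and y = 8.225.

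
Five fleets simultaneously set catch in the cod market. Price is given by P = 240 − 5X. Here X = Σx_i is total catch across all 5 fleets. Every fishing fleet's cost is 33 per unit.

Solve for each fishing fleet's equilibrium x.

A representative fishing fleet's profit is π_i = x_i(240 − 5X) − 33x_i, with X = x_i + Σ_{j≠i} x_j.
First-order condition: 207 − 10x_i − 5Σ_{j≠i} x_j = 0.
Imposing symmetry (x_j = x for all j) turns Σ_{j≠i} x_j into 4x, so 207 = 30x and x = 6.9.

6.9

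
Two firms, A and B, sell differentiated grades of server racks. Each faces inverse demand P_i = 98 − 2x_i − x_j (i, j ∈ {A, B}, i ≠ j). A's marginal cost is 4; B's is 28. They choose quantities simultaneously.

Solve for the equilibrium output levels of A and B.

Firm A's profit: π = x_A(98 − 2x_A − x_B) − 4x_A.
∂π/∂x_A = 94 − 4x_A − x_B = 0 ⇒ x_A = 23.5 − 0.25x_B.
Similarly x_B = 17.5 − 0.25x_A.
Solving the two reaction functions simultaneously: (1 − (−0.25)(−0.25))x_A = 23.5 − 0.25·17.5, so 0.9375x_A = 19.125 and x_A = 20.4.
Then x_B = 17.5 − 0.25·20.4 = 12.4.

20.4, 12.4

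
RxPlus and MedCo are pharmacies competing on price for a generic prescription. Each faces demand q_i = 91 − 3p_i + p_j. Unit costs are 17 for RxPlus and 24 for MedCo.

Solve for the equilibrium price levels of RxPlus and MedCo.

RxPlus's profit: π = (p_{RxPlus} − 17)(91 − 3p_{RxPlus} + p_{MedCo}).
∂π/∂p_{RxPlus} = 142 − 6p_{RxPlus} + p_{MedCo} = 0 ⇒ p_{RxPlus} = 71/3 + (1/6)p_{MedCo}.
Similarly p_{MedCo} = 163/6 + (1/6)p_{RxPlus}.
Plugging p_{MedCo} into RxPlus's best response: p_{RxPlus} = 71/3 + (1/6)(163/6 + (1/6)p_{RxPlus}) ⇒ (35/36)p_{RxPlus} = 1015/36, so p_{RxPlus} = 29.
Then p_{MedCo} = 163/6 + (1/6)·29 = 32.

29, 32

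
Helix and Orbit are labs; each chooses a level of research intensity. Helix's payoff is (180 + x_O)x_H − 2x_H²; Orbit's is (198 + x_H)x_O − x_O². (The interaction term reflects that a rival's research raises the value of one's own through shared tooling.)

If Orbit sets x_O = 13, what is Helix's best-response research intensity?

48.25

Expanding Helix's payoff: 180x_H + x_Ox_H − 2x_H².
∂π/∂x_H = 180 + x_O − 4x_H = 0, so x_H = 45 + 0.25x_O.
At x_O = 13: x_H = 45 + 0.25·13 = 48.25.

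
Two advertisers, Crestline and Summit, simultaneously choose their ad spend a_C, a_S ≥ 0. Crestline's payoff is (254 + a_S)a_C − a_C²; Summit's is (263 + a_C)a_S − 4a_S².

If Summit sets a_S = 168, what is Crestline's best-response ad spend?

211

Expanding Crestline's payoff: 254a_C + a_Sa_C − a_C².
∂π/∂a_C = 254 + a_S − 2a_C = 0, so a_C = 127 + 0.5a_S.
At a_S = 168: a_C = 127 + 0.5·168 = 211.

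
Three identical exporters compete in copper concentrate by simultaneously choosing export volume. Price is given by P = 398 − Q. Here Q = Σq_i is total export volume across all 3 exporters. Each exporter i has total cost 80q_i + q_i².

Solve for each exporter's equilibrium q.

53

A representative exporter's profit is π_i = q_i(398 − Q) − 80q_i − q_i², with Q = q_i + Σ_{j≠i} q_j.
First-order condition: 318 − 4q_i − Σ_{j≠i} q_j = 0.
With identical exporters, set every q_j = q: then 318 − 4q − 2q = 0, i.e. q = 318/6 = 53.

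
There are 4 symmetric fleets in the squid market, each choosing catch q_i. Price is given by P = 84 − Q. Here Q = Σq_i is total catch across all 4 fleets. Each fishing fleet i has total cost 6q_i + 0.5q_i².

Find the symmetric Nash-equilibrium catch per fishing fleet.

A representative fishing fleet's profit is π_i = q_i(84 − Q) − 6q_i − 0.5q_i², with Q = q_i + Σ_{j≠i} q_j.
First-order condition: 78 − 3q_i − Σ_{j≠i} q_j = 0.
With identical fishing fleets, set every q_j = q: then 78 − 3q − 3q = 0, i.e. q = 78/6 = 13.

13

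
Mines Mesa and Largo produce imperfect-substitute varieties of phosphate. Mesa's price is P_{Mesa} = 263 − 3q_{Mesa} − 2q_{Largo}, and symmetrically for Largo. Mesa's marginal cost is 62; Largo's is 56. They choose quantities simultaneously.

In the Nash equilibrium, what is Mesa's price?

Mine Mesa's profit: π = q_{Mesa}(263 − 3q_{Mesa} − 2q_{Largo}) − 62q_{Mesa}.
∂π/∂q_{Mesa} = 201 − 6q_{Mesa} − 2q_{Largo} = 0 ⇒ q_{Mesa} = 33.5 − (1/3)q_{Largo}.
Similarly q_{Largo} = 34.5 − (1/3)q_{Mesa}.
Solving the two reaction functions simultaneously: (1 − (−1/3)(−1/3))q_{Mesa} = 33.5 − (1/3)·34.5, so (8/9)q_{Mesa} = 22 and q_{Mesa} = 24.75.
Then q_{Largo} = 34.5 − (1/3)·24.75 = 26.25.
P_{Mesa} = 263 − 3·24.75 − 2·26.25 = 136.25.

136.25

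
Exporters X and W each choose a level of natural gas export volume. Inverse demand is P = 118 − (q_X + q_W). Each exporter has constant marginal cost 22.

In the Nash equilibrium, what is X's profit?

1024

Exporter X's profit: π = q_X(118 − (q_X + q_W)) − 22q_X.
∂π/∂q_X = 96 − 2q_X − q_W = 0, so q_X = 48 − 0.5q_W.
By symmetry q_W = q_X; substituting into the reaction function, 1.5q_X = 48 and q_X = 32.
Price P = 118 − 64 = 54.
X's profit: (54 − 22)·32 = 1024.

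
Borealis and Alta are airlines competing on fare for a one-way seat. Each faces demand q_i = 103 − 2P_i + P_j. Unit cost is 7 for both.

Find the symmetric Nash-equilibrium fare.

39

Borealis's profit: π = (P_{Borealis} − 7)(103 − 2P_{Borealis} + P_{Alta}).
∂π/∂P_{Borealis} = 117 − 4P_{Borealis} + P_{Alta} = 0 ⇒ P_{Borealis} = 29.25 + 0.25P_{Alta}.
Setting P_{Borealis} = P_{Alta} in the reaction function: P_{Borealis} = 29.25 + 0.25P_{Borealis}, so P_{Borealis} = 29.25 / 0.75 = 39.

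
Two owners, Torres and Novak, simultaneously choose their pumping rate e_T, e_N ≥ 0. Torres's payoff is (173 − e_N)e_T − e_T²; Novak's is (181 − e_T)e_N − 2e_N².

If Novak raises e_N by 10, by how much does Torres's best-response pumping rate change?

-5

Expanding Torres's payoff: 173e_T − e_Ne_T − e_T².
∂π/∂e_T = 173 − e_N − 2e_T = 0, so e_T = 86.5 − 0.5e_N.
The reaction-function slope is −0.5, so a 10-unit rise in e_N moves e_T by −0.5 × 10 = −5. Torres's best response falls — the actions are strategic substitutes.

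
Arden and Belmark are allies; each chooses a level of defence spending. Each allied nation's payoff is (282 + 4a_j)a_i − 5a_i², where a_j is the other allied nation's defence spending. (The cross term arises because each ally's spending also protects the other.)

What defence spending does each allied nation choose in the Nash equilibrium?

Arden's payoff is (282 + 4a_B)a_A − 5a_A².
∂π/∂a_A = 282 + 4a_B − 10a_A = 0, so a_A = 28.2 + 0.4a_B.
By symmetry a_B = a_A; substituting into the reaction function, 0.6a_A = 28.2 and a_A = 47.

47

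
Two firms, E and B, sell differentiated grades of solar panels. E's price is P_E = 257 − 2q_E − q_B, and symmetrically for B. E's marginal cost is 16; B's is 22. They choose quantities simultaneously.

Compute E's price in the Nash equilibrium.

Firm E's profit: π = q_E(257 − 2q_E − q_B) − 16q_E.
∂π/∂q_E = 241 − 4q_E − q_B = 0 ⇒ q_E = 60.25 − 0.25q_B.
Similarly q_B = 58.75 − 0.25q_E.
Solving the two reaction functions simultaneously: (1 − (−0.25)(−0.25))q_E = 60.25 − 0.25·58.75, so 0.9375q_E = 45.5625 and q_E = 48.6.
Then q_B = 58.75 − 0.25·48.6 = 46.6.
P_E = 257 − 2·48.6 − 46.6 = 113.2.

113.2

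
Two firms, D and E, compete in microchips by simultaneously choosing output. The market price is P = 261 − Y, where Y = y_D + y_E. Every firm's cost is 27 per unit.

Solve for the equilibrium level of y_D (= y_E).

78

Firm D's profit: π = y_D(261 − (y_D + y_E)) − 27y_D.
∂π/∂y_D = 234 − 2y_D − y_E = 0, so y_D = 117 − 0.5y_E.
The game is symmetric, so in equilibrium y_E = y_D: the reaction function gives 1.5y_D = 117, hence y_D = 78.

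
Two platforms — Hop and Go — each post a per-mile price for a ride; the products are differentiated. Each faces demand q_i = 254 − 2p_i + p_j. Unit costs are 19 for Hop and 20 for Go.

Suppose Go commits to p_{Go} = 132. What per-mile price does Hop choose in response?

Hop's profit: π = (p_{Hop} − 19)(254 − 2p_{Hop} + p_{Go}).
∂π/∂p_{Hop} = 292 − 4p_{Hop} + p_{Go} = 0 ⇒ p_{Hop} = 73 + 0.25p_{Go}.
At p_{Go} = 132: p_{Hop} = 73 + 0.25·132 = 106.

106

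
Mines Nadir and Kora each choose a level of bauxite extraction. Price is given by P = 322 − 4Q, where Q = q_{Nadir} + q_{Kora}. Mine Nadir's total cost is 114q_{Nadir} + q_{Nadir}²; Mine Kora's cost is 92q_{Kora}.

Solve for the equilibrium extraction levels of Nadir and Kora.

Mine Nadir's profit: π = q_{Nadir}(322 − 4(q_{Nadir} + q_{Kora})) − 114q_{Nadir} − q_{Nadir}².
∂π/∂q_{Nadir} = 208 − 10q_{Nadir} − 4q_{Kora} = 0, so q_{Nadir} = 20.8 − 0.4q_{Kora}.
For Kora: ∂π/∂q_{Kora} = 230 − 8q_{Kora} − 4q_{Nadir} = 0 ⇒ q_{Kora} = 28.75 − 0.5q_{Nadir}.
Substituting the second reaction function into the first: q_{Nadir} = 20.8 − 0.4(28.75 − 0.5q_{Nadir}), which gives 0.8q_{Nadir} = 9.3 ⇒ q_{Nadir} = 11.625.
Then q_{Kora} = 28.75 − 0.5·11.625 = 22.9375.

11.625, 22.9375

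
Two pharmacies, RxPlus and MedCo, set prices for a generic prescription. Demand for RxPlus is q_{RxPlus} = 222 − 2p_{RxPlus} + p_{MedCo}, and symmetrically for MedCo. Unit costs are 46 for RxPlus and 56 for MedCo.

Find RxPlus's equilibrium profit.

7200

RxPlus's profit: π = (p_{RxPlus} − 46)(222 − 2p_{RxPlus} + p_{MedCo}).
∂π/∂p_{RxPlus} = 314 − 4p_{RxPlus} + p_{MedCo} = 0 ⇒ p_{RxPlus} = 78.5 + 0.25p_{MedCo}.
Similarly p_{MedCo} = 83.5 + 0.25p_{RxPlus}.
Plugging p_{MedCo} into RxPlus's best response: p_{RxPlus} = 78.5 + 0.25(83.5 + 0.25p_{RxPlus}) ⇒ 0.9375p_{RxPlus} = 99.375, so p_{RxPlus} = 106.
Then p_{MedCo} = 83.5 + 0.25·106 = 110.
q_{RxPlus} = 222 − 2·106 + 110 = 120.
Profit = (106 − 46)·120 = 7200.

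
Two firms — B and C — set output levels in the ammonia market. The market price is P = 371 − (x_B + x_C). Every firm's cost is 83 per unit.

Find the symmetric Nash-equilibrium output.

96

Firm B's profit: π = x_B(371 − (x_B + x_C)) − 83x_B.
∂π/∂x_B = 288 − 2x_B − x_C = 0, so x_B = 144 − 0.5x_C.
Setting x_B = x_C in the reaction function: x_B = 144 − 0.5x_B, so x_B = 144 / 1.5 = 96.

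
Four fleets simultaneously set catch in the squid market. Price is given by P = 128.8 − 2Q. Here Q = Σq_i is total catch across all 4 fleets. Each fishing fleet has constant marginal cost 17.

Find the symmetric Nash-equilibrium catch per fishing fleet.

11.18

A representative fishing fleet's profit is π_i = q_i(128.8 − 2Q) − 17q_i, with Q = q_i + Σ_{j≠i} q_j.
First-order condition: 111.8 − 4q_i − 2Σ_{j≠i} q_j = 0.
With identical fishing fleets, set every q_j = q: then 111.8 − 4q − 6q = 0, i.e. q = 111.8/10 = 11.18.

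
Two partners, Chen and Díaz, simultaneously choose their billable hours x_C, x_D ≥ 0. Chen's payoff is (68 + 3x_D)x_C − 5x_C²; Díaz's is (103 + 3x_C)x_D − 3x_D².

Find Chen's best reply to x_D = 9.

9.5

Expanding Chen's payoff: 68x_C + 3x_Dx_C − 5x_C².
∂π/∂x_C = 68 + 3x_D − 10x_C = 0, so x_C = 6.8 + 0.3x_D.
At x_D = 9: x_C = 6.8 + 0.3·9 = 9.5.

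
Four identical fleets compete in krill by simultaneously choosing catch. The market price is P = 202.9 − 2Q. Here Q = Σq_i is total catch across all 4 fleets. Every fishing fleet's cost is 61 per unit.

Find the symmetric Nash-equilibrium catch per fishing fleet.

14.19

A representative fishing fleet's profit is π_i = q_i(202.9 − 2Q) − 61q_i, with Q = q_i + Σ_{j≠i} q_j.
First-order condition: 141.9 − 4q_i − 2Σ_{j≠i} q_j = 0.
In a symmetric equilibrium every fishing fleet chooses the same q, so Σ_{j≠i} q_j = 3q. The condition becomes 141.9 − 10q = 0, giving q = 141.9/10 = 14.19.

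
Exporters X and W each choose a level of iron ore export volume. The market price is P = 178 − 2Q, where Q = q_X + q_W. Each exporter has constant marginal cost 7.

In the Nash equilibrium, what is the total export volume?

57

Exporter X's profit: π = q_X(178 − 2(q_X + q_W)) − 7q_X.
∂π/∂q_X = 171 − 4q_X − 2q_W = 0, so q_X = 42.75 − 0.5q_W.
The game is symmetric, so in equilibrium q_W = q_X: the reaction function gives 1.5q_X = 42.75, hence q_X = 28.5.
Total export volume: 28.5 + 28.5 = 57.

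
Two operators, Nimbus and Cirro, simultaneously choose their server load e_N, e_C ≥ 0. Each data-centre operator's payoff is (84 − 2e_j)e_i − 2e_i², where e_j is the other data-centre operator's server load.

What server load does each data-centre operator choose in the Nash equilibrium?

14

Nimbus's payoff is (84 − 2e_C)e_N − 2e_N².
∂π/∂e_N = 84 − 2e_C − 4e_N = 0, so e_N = 21 − 0.5e_C.
By symmetry e_C = e_N; substituting into the reaction function, 1.5e_N = 21 and e_N = 14.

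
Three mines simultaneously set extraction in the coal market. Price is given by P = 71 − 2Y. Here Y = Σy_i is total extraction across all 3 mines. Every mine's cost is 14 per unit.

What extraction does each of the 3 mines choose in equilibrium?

A representative mine's profit is π_i = y_i(71 − 2Y) − 14y_i, with Y = y_i + Σ_{j≠i} y_j.
First-order condition: 57 − 4y_i − 2Σ_{j≠i} y_j = 0.
Imposing symmetry (y_j = y for all j) turns Σ_{j≠i} y_j into 2y, so 57 = 8y and y = 7.125.

7.125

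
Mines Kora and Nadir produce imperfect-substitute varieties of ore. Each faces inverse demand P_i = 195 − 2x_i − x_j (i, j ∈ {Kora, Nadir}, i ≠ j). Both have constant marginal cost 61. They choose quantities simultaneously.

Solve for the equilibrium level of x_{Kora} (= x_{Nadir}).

Mine Kora's profit: π = x_{Kora}(195 − 2x_{Kora} − x_{Nadir}) − 61x_{Kora}.
∂π/∂x_{Kora} = 134 − 4x_{Kora} − x_{Nadir} = 0 ⇒ x_{Kora} = 33.5 − 0.25x_{Nadir}.
Setting x_{Kora} = x_{Nadir} in the reaction function: x_{Kora} = 33.5 − 0.25x_{Kora}, so x_{Kora} = 33.5 / 1.25 = 26.8.

26.8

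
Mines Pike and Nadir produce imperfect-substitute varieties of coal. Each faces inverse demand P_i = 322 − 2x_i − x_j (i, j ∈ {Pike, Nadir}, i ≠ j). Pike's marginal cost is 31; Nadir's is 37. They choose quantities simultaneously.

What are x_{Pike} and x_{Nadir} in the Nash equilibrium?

58.6, 56.6

Mine Pike's profit: π = x_{Pike}(322 − 2x_{Pike} − x_{Nadir}) − 31x_{Pike}.
∂π/∂x_{Pike} = 291 − 4x_{Pike} − x_{Nadir} = 0 ⇒ x_{Pike} = 72.75 − 0.25x_{Nadir}.
Similarly x_{Nadir} = 71.25 − 0.25x_{Pike}.
Plugging x_{Nadir} into Pike's best response: x_{Pike} = 72.75 − 0.25(71.25 − 0.25x_{Pike}) ⇒ 0.9375x_{Pike} = 54.9375, so x_{Pike} = 58.6.
Then x_{Nadir} = 71.25 − 0.25·58.6 = 56.6.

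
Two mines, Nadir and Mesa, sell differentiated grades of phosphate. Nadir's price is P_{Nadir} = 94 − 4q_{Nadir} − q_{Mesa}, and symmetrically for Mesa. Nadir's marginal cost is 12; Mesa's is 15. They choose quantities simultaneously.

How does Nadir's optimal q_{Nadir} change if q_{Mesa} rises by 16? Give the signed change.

Mine Nadir's profit: π = q_{Nadir}(94 − 4q_{Nadir} − q_{Mesa}) − 12q_{Nadir}.
∂π/∂q_{Nadir} = 82 − 8q_{Nadir} − q_{Mesa} = 0 ⇒ q_{Nadir} = 10.25 − 0.125q_{Mesa}.
The reaction-function slope is −0.125, so a 16-unit rise in q_{Mesa} moves q_{Nadir} by −0.125 × 16 = −2. Nadir's best response falls — the actions are strategic substitutes.

-2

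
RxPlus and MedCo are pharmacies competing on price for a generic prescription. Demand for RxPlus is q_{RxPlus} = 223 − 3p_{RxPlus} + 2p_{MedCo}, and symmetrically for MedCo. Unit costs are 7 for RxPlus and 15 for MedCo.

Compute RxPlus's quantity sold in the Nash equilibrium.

RxPlus's profit: π = (p_{RxPlus} − 7)(223 − 3p_{RxPlus} + 2p_{MedCo}).
∂π/∂p_{RxPlus} = 244 − 6p_{RxPlus} + 2p_{MedCo} = 0 ⇒ p_{RxPlus} = 122/3 + (1/3)p_{MedCo}.
Similarly p_{MedCo} = 134/3 + (1/3)p_{RxPlus}.
Solving the two reaction functions simultaneously: (1 − (1/3)(1/3))p_{RxPlus} = 122/3 + (1/3)·(134/3), so (8/9)p_{RxPlus} = 500/9 and p_{RxPlus} = 62.5.
Then p_{MedCo} = 134/3 + (1/3)·62.5 = 65.5.
q_{RxPlus} = 223 − 3·62.5 + 2·65.5 = 166.5.

166.5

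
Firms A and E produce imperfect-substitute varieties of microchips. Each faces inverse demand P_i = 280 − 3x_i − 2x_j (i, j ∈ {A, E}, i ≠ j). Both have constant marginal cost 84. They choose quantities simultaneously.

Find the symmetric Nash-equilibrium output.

24.5

Firm A's profit: π = x_A(280 − 3x_A − 2x_E) − 84x_A.
∂π/∂x_A = 196 − 6x_A − 2x_E = 0 ⇒ x_A = 98/3 − (1/3)x_E.
By symmetry x_E = x_A; substituting into the reaction function, (4/3)x_A = 98/3 and x_A = 24.5.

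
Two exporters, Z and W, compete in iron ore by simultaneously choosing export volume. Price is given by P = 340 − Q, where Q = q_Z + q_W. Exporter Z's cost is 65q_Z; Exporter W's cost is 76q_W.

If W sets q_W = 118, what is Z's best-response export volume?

Exporter Z's profit: π = q_Z(340 − (q_Z + q_W)) − 65q_Z.
∂π/∂q_Z = 275 − 2q_Z − q_W = 0, so q_Z = 137.5 − 0.5q_W.
At q_W = 118: q_Z = 137.5 − 0.5·118 = 78.5.

78.5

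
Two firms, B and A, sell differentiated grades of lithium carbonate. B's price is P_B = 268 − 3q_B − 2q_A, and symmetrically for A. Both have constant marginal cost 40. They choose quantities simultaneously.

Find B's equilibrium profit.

Firm B's profit: π = q_B(268 − 3q_B − 2q_A) − 40q_B.
∂π/∂q_B = 228 − 6q_B − 2q_A = 0 ⇒ q_B = 38 − (1/3)q_A.
Setting q_B = q_A in the reaction function: q_B = 38 − (1/3)q_B, so q_B = 38 / (4/3) = 28.5.
P_B = 268 − 3·28.5 − 2·28.5 = 125.5.
Profit = (125.5 − 40)·28.5 = 2436.75.

2436.75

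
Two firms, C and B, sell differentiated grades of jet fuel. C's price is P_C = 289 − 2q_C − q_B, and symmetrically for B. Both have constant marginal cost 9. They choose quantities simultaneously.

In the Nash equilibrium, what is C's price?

Firm C's profit: π = q_C(289 − 2q_C − q_B) − 9q_C.
∂π/∂q_C = 280 − 4q_C − q_B = 0 ⇒ q_C = 70 − 0.25q_B.
Setting q_C = q_B in the reaction function: q_C = 70 − 0.25q_C, so q_C = 70 / 1.25 = 56.
P_C = 289 − 2·56 − 56 = 121.

121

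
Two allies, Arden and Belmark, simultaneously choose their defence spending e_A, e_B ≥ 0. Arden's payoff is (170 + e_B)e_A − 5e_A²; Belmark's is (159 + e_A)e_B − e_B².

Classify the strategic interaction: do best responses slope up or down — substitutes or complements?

strategic complements

Expanding Arden's payoff: 170e_A + e_Be_A − 5e_A².
∂π/∂e_A = 170 + e_B − 10e_A = 0, so e_A = 17 + 0.1e_B.
The best-response slope de_A/de_B = 0.1 > 0: the reaction function is upward-sloping, so the choices are strategic complements.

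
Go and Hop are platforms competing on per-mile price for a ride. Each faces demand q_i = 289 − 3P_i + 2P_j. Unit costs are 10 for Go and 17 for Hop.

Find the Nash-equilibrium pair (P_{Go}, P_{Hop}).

Go's profit: π = (P_{Go} − 10)(289 − 3P_{Go} + 2P_{Hop}).
∂π/∂P_{Go} = 319 − 6P_{Go} + 2P_{Hop} = 0 ⇒ P_{Go} = 319/6 + (1/3)P_{Hop}.
Similarly P_{Hop} = 170/3 + (1/3)P_{Go}.
Solving the two reaction functions simultaneously: (1 − (1/3)(1/3))P_{Go} = 319/6 + (1/3)·(170/3), so (8/9)P_{Go} = 1297/18 and P_{Go} = 81.0625.
Then P_{Hop} = 170/3 + (1/3)·81.0625 = 83.6875.

81.0625, 83.6875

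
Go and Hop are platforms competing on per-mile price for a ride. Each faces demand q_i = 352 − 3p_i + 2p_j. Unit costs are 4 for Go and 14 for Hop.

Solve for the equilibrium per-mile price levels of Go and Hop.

92.875, 96.625

Go's profit: π = (p_{Go} − 4)(352 − 3p_{Go} + 2p_{Hop}).
∂π/∂p_{Go} = 364 − 6p_{Go} + 2p_{Hop} = 0 ⇒ p_{Go} = 182/3 + (1/3)p_{Hop}.
Similarly p_{Hop} = 197/3 + (1/3)p_{Go}.
Solving the two reaction functions simultaneously: (1 − (1/3)(1/3))p_{Go} = 182/3 + (1/3)·(197/3), so (8/9)p_{Go} = 743/9 and p_{Go} = 92.875.
Then p_{Hop} = 197/3 + (1/3)·92.875 = 96.625.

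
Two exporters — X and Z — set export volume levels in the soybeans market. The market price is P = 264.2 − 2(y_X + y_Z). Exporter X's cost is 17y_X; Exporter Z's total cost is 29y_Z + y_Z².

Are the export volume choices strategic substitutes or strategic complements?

strategic substitutes

Exporter X's profit: π = y_X(264.2 − 2(y_X + y_Z)) − 17y_X.
∂π/∂y_X = 247.2 − 4y_X − 2y_Z = 0, so y_X = 61.8 − 0.5y_Z.
The best-response slope dy_X/dy_Z = −0.5 < 0: the reaction function is downward-sloping, so the choices are strategic substitutes.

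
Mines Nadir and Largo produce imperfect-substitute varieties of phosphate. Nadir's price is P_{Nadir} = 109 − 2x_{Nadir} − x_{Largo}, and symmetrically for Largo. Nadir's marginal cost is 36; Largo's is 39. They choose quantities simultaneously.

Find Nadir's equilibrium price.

65.6

Mine Nadir's profit: π = x_{Nadir}(109 − 2x_{Nadir} − x_{Largo}) − 36x_{Nadir}.
∂π/∂x_{Nadir} = 73 − 4x_{Nadir} − x_{Largo} = 0 ⇒ x_{Nadir} = 18.25 − 0.25x_{Largo}.
Similarly x_{Largo} = 17.5 − 0.25x_{Nadir}.
Solving the two reaction functions simultaneously: (1 − (−0.25)(−0.25))x_{Nadir} = 18.25 − 0.25·17.5, so 0.9375x_{Nadir} = 13.875 and x_{Nadir} = 14.8.
Then x_{Largo} = 17.5 − 0.25·14.8 = 13.8.
P_{Nadir} = 109 − 2·14.8 − 13.8 = 65.6.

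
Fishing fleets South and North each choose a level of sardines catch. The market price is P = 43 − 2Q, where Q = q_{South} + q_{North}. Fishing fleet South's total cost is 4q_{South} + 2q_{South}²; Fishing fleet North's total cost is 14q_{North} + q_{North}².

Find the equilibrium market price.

Fishing fleet South's profit: π = q_{South}(43 − 2(q_{South} + q_{North})) − 4q_{South} − 2q_{South}².
∂π/∂q_{South} = 39 − 8q_{South} − 2q_{North} = 0, so q_{South} = 4.875 − 0.25q_{North}.
For North: ∂π/∂q_{North} = 29 − 6q_{North} − 2q_{South} = 0 ⇒ q_{North} = 29/6 − (1/3)q_{South}.
Solving the two reaction functions simultaneously: (1 − (−0.25)(−1/3))q_{South} = 4.875 − 0.25·(29/6), so (11/12)q_{South} = 11/3 and q_{South} = 4.
Then q_{North} = 29/6 − (1/3)·4 = 3.5.
Equilibrium price: P = 43 − 2·7.5 = 28.

28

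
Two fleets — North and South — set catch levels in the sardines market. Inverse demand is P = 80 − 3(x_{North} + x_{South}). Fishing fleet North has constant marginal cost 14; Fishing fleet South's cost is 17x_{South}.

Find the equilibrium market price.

Fishing fleet North's profit: π = x_{North}(80 − 3(x_{North} + x_{South})) − 14x_{North}.
∂π/∂x_{North} = 66 − 6x_{North} − 3x_{South} = 0, so x_{North} = 11 − 0.5x_{South}.
By the same steps for South: x_{South} = 10.5 − 0.5x_{North}.
Solving the two reaction functions simultaneously: (1 − (−0.5)(−0.5))x_{North} = 11 − 0.5·10.5, so 0.75x_{North} = 5.75 and x_{North} = 23/3.
Then x_{South} = 10.5 − 0.5·(23/3) = 20/3.
Equilibrium price: P = 80 − 3·(43/3) = 37.

37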